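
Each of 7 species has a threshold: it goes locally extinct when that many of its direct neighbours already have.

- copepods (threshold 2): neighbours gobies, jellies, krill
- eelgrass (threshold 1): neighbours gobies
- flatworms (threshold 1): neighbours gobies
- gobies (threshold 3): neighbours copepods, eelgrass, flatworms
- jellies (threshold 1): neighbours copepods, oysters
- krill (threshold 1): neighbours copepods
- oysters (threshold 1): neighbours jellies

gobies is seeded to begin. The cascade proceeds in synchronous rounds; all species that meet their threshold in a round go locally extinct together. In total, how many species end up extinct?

3

Round 1 — gobies goes locally extinct (initial).
Round 2 — checking thresholds:
  copepods: 1 of 3 neighbours < 2, not yet.
  eelgrass: 1 of 1 neighbours ≥ 1, goes locally extinct.
  flatworms: 1 of 1 neighbours ≥ 1, goes locally extinct.
Round 3 — no new extinctions; cascade stops.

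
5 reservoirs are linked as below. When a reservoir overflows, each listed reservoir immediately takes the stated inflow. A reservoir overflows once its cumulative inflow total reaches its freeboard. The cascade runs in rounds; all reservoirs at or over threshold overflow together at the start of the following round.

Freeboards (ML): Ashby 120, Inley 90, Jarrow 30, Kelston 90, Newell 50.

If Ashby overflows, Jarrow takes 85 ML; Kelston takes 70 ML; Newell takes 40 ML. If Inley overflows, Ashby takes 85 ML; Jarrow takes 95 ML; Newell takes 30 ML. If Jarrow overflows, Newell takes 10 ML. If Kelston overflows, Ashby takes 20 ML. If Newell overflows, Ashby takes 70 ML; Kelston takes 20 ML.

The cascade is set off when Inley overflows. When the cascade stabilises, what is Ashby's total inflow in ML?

Round 1 — Inley overflows (initial).
  Ashby: +85 → 85 < 120
  Jarrow: +95 → 95 ≥ 30
  Newell: +30 → 30 < 50
Round 2 — Jarrow overflows.
  Newell: +10 → 40 < 50
No further overflows.

85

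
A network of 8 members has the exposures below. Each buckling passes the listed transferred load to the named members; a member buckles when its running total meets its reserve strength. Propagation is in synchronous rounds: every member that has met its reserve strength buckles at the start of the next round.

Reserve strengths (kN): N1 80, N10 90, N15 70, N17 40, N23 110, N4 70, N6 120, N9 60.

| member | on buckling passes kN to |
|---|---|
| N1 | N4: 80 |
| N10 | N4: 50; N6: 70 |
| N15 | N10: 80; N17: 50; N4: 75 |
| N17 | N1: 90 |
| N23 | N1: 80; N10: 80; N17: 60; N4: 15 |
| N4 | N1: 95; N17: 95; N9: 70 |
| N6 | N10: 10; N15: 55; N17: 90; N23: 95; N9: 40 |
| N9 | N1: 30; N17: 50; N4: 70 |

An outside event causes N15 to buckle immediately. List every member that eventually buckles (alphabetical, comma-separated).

N1, N15, N17, N4, N9

Round 1 — N15 buckles (initial).
  N10: +80 → 80 < 90
  N17: +50 → 50 ≥ 40
  N4: +75 → 75 ≥ 70
Round 2 — N17, N4 buckle.
  N1: +90+95 → 185 ≥ 80
  N9: +70 → 70 ≥ 60
Round 3 — N1, N9 buckle.
No further bucklings.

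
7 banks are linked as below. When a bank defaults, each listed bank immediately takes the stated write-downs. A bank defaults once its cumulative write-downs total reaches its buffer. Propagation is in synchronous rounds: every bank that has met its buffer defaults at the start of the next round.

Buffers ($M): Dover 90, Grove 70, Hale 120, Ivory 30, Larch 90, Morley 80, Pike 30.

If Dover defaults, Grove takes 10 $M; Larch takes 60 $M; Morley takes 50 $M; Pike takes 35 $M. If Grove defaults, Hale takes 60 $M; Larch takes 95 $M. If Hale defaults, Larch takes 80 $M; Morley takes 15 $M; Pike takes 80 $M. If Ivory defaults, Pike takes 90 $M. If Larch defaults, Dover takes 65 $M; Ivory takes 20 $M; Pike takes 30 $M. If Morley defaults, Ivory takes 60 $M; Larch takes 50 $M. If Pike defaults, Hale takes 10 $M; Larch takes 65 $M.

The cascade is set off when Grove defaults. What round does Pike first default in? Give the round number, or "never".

Round 1 — Grove defaults (initial).
  Hale: +60 → 60 < 120
  Larch: +95 → 95 ≥ 90
Round 2 — Larch defaults.
  Dover: +65 → 65 < 90
  Ivory: +20 → 20 < 30
  Pike: +30 → 30 ≥ 30
Round 3 — Pike defaults.
  Hale: +10 → 70 < 120
No further defaults.

3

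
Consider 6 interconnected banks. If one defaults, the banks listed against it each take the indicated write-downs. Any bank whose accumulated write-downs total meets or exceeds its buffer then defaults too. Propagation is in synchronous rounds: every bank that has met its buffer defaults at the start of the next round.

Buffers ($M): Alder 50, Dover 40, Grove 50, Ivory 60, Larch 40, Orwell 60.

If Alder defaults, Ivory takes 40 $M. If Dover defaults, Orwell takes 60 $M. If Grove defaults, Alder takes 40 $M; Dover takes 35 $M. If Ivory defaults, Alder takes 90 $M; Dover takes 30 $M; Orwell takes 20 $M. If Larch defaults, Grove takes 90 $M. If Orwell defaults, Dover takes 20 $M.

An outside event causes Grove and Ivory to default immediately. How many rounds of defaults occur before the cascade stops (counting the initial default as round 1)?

Round 1 — Grove, Ivory default (initial).
  Alder: +40+90 → 130 ≥ 50
  Dover: +35+30 → 65 ≥ 40
  Orwell: +20 → 20 < 60
Round 2 — Alder, Dover default.
  Orwell: +60 → 80 ≥ 60
Round 3 — Orwell defaults.
No further defaults.

3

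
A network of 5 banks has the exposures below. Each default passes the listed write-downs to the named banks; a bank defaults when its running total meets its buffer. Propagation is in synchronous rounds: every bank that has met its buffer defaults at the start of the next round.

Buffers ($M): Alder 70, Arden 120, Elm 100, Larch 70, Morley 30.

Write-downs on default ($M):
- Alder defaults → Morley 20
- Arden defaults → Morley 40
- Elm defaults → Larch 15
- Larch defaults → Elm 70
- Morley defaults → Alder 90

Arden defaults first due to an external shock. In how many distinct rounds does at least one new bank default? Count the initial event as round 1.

Round 1 — Arden defaults (initial).
  Morley: +40 → 40 ≥ 30
Round 2 — Morley defaults.
  Alder: +90 → 90 ≥ 70
Round 3 — Alder defaults.
No further defaults.

3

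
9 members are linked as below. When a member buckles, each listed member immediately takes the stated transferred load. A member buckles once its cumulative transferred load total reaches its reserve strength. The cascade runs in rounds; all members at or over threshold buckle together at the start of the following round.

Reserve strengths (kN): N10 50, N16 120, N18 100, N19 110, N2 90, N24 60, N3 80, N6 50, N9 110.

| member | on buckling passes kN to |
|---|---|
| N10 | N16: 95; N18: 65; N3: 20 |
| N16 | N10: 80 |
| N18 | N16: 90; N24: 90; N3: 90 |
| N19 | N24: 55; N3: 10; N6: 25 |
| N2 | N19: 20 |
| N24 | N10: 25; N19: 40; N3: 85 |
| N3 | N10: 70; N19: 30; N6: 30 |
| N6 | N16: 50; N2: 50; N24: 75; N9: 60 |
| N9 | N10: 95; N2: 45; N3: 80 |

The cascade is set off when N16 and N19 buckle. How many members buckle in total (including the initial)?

3

Round 1 — N16, N19 buckle (initial).
  N10: +80 → 80 ≥ 50
  N24: +55 → 55 < 60
  N3: +10 → 10 < 80
  N6: +25 → 25 < 50
Round 2 — N10 buckles.
  N18: +65 → 65 < 100
  N3: +20 → 30 < 80
No further bucklings.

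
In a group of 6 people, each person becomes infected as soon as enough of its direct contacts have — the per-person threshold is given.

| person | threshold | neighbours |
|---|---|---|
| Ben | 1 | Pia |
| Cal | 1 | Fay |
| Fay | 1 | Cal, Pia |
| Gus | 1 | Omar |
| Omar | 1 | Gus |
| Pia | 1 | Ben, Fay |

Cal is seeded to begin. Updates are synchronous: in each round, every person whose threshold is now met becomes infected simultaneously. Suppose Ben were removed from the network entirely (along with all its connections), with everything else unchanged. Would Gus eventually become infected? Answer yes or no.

no

With Ben removed:
Round 1 — Cal becomes infected (initial).
Round 2 — checking thresholds:
  Fay: 1 of 2 neighbours ≥ 1, becomes infected.
Round 3 — checking thresholds:
  Pia: 1 of 1 neighbours ≥ 1, becomes infected.
Round 4 — no new infections; cascade stops.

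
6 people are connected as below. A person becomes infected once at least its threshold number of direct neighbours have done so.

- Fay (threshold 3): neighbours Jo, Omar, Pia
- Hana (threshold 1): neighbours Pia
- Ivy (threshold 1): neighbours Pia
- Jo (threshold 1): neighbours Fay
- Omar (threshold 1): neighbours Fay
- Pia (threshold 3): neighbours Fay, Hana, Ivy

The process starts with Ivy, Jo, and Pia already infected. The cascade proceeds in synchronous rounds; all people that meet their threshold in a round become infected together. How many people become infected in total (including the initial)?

4

Round 1 — Ivy, Jo, Pia become infected (initial).
Round 2 — checking thresholds:
  Fay: 2 of 3 neighbours < 3, below threshold.
  Hana: 1 of 1 neighbours ≥ 1, becomes infected.
Round 3 — no new infections; cascade stops.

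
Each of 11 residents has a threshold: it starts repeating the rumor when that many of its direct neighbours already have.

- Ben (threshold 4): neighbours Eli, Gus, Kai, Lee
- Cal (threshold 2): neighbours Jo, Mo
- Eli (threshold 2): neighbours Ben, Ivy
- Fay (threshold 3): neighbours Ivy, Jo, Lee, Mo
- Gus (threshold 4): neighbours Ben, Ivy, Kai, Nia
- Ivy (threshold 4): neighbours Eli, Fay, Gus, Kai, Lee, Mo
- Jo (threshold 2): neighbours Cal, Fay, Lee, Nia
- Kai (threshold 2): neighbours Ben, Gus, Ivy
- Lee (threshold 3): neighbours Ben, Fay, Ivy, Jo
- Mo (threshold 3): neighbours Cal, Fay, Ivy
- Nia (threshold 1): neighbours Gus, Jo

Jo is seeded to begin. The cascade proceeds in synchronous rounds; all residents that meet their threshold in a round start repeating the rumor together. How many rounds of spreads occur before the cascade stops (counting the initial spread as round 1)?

Round 1 — Jo starts repeating the rumor (initial).
Round 2 — checking thresholds:
  Cal: 1 of 2 neighbours < 2, not yet.
  Fay: 1 of 4 neighbours < 3, not yet.
  Lee: 1 of 4 neighbours < 3, not yet.
  Nia: 1 of 2 neighbours ≥ 1, starts repeating the rumor.
Round 3 — no new spreads; cascade stops.

2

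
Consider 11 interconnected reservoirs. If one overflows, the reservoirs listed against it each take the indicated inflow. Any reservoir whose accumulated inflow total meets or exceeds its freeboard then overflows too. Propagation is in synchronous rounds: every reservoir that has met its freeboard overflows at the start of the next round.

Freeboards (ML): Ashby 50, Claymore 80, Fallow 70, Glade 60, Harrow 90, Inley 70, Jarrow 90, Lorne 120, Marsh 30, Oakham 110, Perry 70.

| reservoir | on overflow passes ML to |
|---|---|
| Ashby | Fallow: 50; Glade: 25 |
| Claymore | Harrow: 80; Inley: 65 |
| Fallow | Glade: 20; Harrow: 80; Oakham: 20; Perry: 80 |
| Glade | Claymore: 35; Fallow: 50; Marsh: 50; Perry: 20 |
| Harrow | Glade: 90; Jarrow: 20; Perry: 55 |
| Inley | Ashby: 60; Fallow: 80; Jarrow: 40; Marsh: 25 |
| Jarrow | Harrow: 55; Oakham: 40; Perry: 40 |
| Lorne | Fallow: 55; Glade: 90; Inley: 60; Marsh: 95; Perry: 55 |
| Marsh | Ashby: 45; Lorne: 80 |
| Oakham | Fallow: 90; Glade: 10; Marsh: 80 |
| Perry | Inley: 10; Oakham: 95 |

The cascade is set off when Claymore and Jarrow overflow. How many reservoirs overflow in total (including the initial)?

Round 1 — Claymore, Jarrow overflow (initial).
  Harrow: +80+55 → 135 ≥ 90
  Inley: +65 → 65 < 70
  Oakham: +40 → 40 < 110
  Perry: +40 → 40 < 70
Round 2 — Harrow overflows.
  Glade: +90 → 90 ≥ 60
  Perry: +55 → 95 ≥ 70
Round 3 — Glade, Perry overflow.
  Fallow: +50 → 50 < 70
  Inley: +10 → 75 ≥ 70
  Marsh: +50 → 50 ≥ 30
  Oakham: +95 → 135 ≥ 110
Round 4 — Inley, Marsh, Oakham overflow.
  Ashby: +60+45 → 105 ≥ 50
  Fallow: +80+90 → 220 ≥ 70
  Lorne: +80 → 80 < 120
Round 5 — Ashby, Fallow overflow.
No further overflows.

10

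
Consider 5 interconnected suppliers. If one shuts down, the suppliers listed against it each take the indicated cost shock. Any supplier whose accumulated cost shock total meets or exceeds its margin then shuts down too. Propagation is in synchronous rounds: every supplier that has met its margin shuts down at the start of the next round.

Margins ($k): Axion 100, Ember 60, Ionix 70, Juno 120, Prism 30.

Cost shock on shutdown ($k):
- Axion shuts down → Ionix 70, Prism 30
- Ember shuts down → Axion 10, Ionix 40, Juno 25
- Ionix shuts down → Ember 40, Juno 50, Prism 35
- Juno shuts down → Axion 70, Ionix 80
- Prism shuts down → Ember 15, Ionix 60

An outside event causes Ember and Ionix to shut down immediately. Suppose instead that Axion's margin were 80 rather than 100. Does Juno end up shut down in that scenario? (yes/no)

With Axion's margin at 80:
Round 1 — Ember, Ionix shut down (initial).
  Axion: +10 → 10 < 80
  Juno: +25+50 → 75 < 120
  Prism: +35 → 35 ≥ 30
Round 2 — Prism shuts down.
No further shutdowns.

no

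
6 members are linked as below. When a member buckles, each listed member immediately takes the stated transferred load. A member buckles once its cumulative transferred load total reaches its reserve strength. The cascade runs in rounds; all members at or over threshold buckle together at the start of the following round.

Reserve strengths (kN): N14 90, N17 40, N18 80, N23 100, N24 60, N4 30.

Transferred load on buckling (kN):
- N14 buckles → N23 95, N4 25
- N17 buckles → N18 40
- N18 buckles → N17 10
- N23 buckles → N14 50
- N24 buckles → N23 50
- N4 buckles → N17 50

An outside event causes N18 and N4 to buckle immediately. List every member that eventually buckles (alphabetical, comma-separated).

N17, N18, N4

Round 1 — N18, N4 buckle (initial).
  N17: +10+50 → 60 ≥ 40
Round 2 — N17 buckles.
No further bucklings.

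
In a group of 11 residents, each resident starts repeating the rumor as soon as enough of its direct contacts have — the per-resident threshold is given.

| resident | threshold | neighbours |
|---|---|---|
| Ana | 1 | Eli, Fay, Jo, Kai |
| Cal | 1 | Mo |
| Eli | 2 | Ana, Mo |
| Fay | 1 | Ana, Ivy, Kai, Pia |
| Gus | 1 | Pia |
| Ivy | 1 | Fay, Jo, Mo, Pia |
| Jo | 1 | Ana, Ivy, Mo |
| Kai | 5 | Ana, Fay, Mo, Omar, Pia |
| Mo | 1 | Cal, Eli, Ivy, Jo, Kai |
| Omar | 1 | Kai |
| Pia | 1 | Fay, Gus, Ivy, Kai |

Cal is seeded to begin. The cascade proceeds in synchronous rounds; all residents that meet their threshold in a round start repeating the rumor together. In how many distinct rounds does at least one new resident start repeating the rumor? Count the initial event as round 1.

5

Round 1 — Cal starts repeating the rumor (initial).
Round 2 — checking thresholds:
  Mo: 1 of 5 neighbours ≥ 1, starts repeating the rumor.
Round 3 — checking thresholds:
  Eli: 1 of 2 neighbours < 2, not yet.
  Ivy: 1 of 4 neighbours ≥ 1, starts repeating the rumor.
  Jo: 1 of 3 neighbours ≥ 1, starts repeating the rumor.
  Kai: 1 of 5 neighbours < 5, not yet.
Round 4 — checking thresholds:
  Ana: 1 of 4 neighbours ≥ 1, starts repeating the rumor.
  Eli: 1 of 2 neighbours < 2, not yet.
  Fay: 1 of 4 neighbours ≥ 1, starts repeating the rumor.
  Kai: 1 of 5 neighbours < 5, not yet.
  Pia: 1 of 4 neighbours ≥ 1, starts repeating the rumor.
Round 5 — checking thresholds:
  Eli: 2 of 2 neighbours ≥ 2, starts repeating the rumor.
  Gus: 1 of 1 neighbours ≥ 1, starts repeating the rumor.
  Kai: 4 of 5 neighbours < 5, not yet.
Round 6 — no new spreads; cascade stops.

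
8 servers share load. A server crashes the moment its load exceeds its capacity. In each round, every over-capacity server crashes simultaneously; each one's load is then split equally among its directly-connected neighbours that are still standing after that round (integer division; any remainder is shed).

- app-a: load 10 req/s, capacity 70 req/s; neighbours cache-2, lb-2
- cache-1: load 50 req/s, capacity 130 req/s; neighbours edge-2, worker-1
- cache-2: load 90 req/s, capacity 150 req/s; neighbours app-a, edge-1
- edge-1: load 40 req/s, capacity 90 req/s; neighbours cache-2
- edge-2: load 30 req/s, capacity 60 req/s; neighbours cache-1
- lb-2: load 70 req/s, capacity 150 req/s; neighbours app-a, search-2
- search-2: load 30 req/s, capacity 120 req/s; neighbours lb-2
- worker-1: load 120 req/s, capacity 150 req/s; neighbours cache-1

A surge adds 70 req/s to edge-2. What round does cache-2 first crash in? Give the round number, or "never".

never

Round 1 — edge-2 at 100 > 60. edge-2 crashes.
  edge-2 sheds 100 req/s to cache-1: 100 each.
    cache-1: 50+100 = 150 > 130
Round 2 — cache-1 crashes.
  cache-1 sheds 150 req/s to worker-1: 150 each.
    worker-1: 120+150 = 270 > 150
Round 3 — worker-1 crashes.
  worker-1 sheds 270 req/s: no online neighbours, lost.
No further crashes.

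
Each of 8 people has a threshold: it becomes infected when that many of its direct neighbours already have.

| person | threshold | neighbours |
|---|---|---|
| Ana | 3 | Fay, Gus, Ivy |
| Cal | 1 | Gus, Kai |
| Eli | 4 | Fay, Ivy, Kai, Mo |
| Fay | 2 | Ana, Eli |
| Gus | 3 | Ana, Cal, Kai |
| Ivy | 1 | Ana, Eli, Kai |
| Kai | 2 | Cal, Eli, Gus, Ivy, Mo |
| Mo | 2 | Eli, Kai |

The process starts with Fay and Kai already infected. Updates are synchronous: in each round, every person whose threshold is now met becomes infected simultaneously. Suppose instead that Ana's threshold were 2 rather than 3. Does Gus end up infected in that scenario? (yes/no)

With Ana's threshold at 2:
Round 1 — Fay, Kai become infected (initial).
Round 2 — checking thresholds:
  Ana: 1 of 3 neighbours < 2, not yet.
  Cal: 1 of 2 neighbours ≥ 1, becomes infected.
  Eli: 2 of 4 neighbours < 4, not yet.
  Gus: 1 of 3 neighbours < 3, not yet.
  Ivy: 1 of 3 neighbours ≥ 1, becomes infected.
  Mo: 1 of 2 neighbours < 2, not yet.
Round 3 — checking thresholds:
  Ana: 2 of 3 neighbours ≥ 2, becomes infected.
  Eli: 3 of 4 neighbours < 4, not yet.
  Gus: 2 of 3 neighbours < 3, not yet.
  Mo: 1 of 2 neighbours < 2, not yet.
Round 4 — checking thresholds:
  Eli: 3 of 4 neighbours < 4, not yet.
  Gus: 3 of 3 neighbours ≥ 3, becomes infected.
  Mo: 1 of 2 neighbours < 2, not yet.
Round 5 — no new infections; cascade stops.

yes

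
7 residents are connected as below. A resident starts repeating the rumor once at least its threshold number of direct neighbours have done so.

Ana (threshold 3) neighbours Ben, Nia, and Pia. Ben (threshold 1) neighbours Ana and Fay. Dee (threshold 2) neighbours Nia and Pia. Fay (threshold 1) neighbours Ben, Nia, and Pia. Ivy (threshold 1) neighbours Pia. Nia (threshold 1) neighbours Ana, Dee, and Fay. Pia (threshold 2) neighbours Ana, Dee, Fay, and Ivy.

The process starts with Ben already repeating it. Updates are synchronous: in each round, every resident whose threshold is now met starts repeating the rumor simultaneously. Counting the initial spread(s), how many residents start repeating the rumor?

3

Round 1 — Ben starts repeating the rumor (initial).
Round 2 — checking thresholds:
  Ana: 1 of 3 neighbours < 3, holds.
  Fay: 1 of 3 neighbours ≥ 1, starts repeating the rumor.
Round 3 — checking thresholds:
  Ana: 1 of 3 neighbours < 3, holds.
  Nia: 1 of 3 neighbours ≥ 1, starts repeating the rumor.
  Pia: 1 of 4 neighbours < 2, holds.
Round 4 — no new spreads; cascade stops.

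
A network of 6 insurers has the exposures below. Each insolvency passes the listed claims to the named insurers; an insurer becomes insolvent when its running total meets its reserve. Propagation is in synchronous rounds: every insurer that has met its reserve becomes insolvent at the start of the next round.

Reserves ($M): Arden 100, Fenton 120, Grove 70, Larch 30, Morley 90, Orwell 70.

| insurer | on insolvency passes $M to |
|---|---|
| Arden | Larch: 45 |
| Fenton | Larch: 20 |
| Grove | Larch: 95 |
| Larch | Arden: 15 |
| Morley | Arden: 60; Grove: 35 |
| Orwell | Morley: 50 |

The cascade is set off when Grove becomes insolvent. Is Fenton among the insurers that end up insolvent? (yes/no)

Round 1 — Grove becomes insolvent (initial).
  Larch: +95 → 95 ≥ 30
Round 2 — Larch becomes insolvent.
  Arden: +15 → 15 < 100
No further insolvencies.

no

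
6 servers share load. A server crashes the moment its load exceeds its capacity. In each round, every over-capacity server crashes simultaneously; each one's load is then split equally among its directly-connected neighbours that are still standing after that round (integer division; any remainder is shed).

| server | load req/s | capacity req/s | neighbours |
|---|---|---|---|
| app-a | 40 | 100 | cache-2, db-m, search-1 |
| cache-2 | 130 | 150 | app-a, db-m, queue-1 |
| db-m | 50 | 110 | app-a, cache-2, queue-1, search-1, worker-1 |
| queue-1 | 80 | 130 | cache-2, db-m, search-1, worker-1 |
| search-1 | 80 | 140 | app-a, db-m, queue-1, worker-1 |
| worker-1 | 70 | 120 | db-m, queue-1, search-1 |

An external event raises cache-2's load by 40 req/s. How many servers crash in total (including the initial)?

Round 1 — cache-2 at 170 > 150. cache-2 crashes.
  cache-2 sheds 170 req/s to app-a, db-m, queue-1: 56 each (2 lost).
    app-a: 40+56 = 96 ≤ 100
    db-m: 50+56 = 106 ≤ 110
    queue-1: 80+56 = 136 > 130
Round 2 — queue-1 crashes.
  queue-1 sheds 136 req/s to db-m, search-1, worker-1: 45 each (1 lost).
    db-m: 106+45 = 151 > 110
    search-1: 80+45 = 125 ≤ 140
    worker-1: 70+45 = 115 ≤ 120
Round 3 — db-m crashes.
  db-m sheds 151 req/s to app-a, search-1, worker-1: 50 each (1 lost).
    app-a: 96+50 = 146 > 100
    search-1: 125+50 = 175 > 140
    worker-1: 115+50 = 165 > 120
Round 4 — app-a, search-1, worker-1 crash.
  app-a sheds 146 req/s: no online neighbours, lost.
  search-1 sheds 175 req/s: no online neighbours, lost.
  worker-1 sheds 165 req/s: no online neighbours, lost.
No further crashes.

6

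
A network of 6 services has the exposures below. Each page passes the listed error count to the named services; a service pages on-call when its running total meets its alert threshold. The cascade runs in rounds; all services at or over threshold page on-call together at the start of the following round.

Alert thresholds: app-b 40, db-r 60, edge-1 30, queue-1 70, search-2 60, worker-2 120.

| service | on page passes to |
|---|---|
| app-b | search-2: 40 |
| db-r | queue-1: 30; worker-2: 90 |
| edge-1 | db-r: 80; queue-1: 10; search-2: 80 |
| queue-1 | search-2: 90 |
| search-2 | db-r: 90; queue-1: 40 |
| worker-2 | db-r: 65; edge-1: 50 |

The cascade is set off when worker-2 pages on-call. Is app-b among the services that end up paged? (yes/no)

no

Round 1 — worker-2 pages on-call (initial).
  db-r: +65 → 65 ≥ 60
  edge-1: +50 → 50 ≥ 30
Round 2 — db-r, edge-1 page on-call.
  queue-1: +30+10 → 40 < 70
  search-2: +80 → 80 ≥ 60
Round 3 — search-2 pages on-call.
  queue-1: +40 → 80 ≥ 70
Round 4 — queue-1 pages on-call.
No further pages.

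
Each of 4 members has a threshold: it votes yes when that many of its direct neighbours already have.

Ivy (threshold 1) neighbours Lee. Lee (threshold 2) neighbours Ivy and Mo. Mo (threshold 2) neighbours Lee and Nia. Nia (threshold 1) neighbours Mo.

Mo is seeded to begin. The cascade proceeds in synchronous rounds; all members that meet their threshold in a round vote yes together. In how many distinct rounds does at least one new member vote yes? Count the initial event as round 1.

2

Round 1 — Mo votes yes (initial).
Round 2 — checking thresholds:
  Lee: 1 of 2 neighbours < 2, holds.
  Nia: 1 of 1 neighbours ≥ 1, votes yes.
Round 3 — no new yes votes; cascade stops.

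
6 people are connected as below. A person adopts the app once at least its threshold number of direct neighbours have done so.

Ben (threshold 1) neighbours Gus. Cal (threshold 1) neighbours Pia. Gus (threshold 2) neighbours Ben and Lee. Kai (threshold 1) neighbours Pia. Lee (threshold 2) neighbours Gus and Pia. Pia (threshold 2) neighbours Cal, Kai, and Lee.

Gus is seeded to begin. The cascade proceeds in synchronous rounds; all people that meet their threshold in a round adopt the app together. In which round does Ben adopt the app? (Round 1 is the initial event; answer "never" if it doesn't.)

Round 1 — Gus adopts the app (initial).
Round 2 — checking thresholds:
  Ben: 1 of 1 neighbours ≥ 1, adopts the app.
  Lee: 1 of 2 neighbours < 2, below threshold.
Round 3 — no new adoptions; cascade stops.

2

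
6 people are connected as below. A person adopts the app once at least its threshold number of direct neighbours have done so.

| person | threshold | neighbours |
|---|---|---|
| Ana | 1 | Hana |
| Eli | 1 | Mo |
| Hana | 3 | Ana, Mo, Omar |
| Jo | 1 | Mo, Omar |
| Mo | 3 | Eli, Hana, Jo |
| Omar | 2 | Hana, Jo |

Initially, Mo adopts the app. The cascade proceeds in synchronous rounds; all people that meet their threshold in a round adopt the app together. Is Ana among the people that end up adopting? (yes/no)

no

Round 1 — Mo adopts the app (initial).
Round 2 — checking thresholds:
  Eli: 1 of 1 neighbours ≥ 1, adopts the app.
  Hana: 1 of 3 neighbours < 3, not yet.
  Jo: 1 of 2 neighbours ≥ 1, adopts the app.
Round 3 — no new adoptions; cascade stops.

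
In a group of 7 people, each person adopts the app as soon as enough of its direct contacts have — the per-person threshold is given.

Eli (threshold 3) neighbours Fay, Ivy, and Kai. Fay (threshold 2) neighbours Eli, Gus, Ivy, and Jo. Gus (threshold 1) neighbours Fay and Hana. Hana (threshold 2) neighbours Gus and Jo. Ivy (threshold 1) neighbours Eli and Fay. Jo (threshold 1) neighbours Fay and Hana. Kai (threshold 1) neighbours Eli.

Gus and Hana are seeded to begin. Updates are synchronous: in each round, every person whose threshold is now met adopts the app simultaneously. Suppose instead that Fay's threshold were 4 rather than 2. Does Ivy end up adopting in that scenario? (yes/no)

With Fay's threshold at 4:
Round 1 — Gus, Hana adopt the app (initial).
Round 2 — checking thresholds:
  Fay: 1 of 4 neighbours < 4, not yet.
  Jo: 1 of 2 neighbours ≥ 1, adopts the app.
Round 3 — no new adoptions; cascade stops.

no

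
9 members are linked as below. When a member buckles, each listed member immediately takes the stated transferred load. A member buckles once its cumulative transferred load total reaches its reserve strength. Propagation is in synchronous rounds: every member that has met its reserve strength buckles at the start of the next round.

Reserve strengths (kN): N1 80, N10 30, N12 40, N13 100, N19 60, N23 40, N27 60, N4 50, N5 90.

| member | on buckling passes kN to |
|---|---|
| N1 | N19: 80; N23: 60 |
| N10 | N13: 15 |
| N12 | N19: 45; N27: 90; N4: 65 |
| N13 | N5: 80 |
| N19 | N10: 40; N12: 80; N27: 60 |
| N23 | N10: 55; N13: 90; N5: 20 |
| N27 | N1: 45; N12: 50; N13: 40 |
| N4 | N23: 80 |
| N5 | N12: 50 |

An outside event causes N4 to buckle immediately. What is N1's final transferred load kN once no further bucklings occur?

45

Round 1 — N4 buckles (initial).
  N23: +80 → 80 ≥ 40
Round 2 — N23 buckles.
  N10: +55 → 55 ≥ 30
  N13: +90 → 90 < 100
  N5: +20 → 20 < 90
Round 3 — N10 buckles.
  N13: +15 → 105 ≥ 100
Round 4 — N13 buckles.
  N5: +80 → 100 ≥ 90
Round 5 — N5 buckles.
  N12: +50 → 50 ≥ 40
Round 6 — N12 buckles.
  N19: +45 → 45 < 60
  N27: +90 → 90 ≥ 60
Round 7 — N27 buckles.
  N1: +45 → 45 < 80
No further bucklings.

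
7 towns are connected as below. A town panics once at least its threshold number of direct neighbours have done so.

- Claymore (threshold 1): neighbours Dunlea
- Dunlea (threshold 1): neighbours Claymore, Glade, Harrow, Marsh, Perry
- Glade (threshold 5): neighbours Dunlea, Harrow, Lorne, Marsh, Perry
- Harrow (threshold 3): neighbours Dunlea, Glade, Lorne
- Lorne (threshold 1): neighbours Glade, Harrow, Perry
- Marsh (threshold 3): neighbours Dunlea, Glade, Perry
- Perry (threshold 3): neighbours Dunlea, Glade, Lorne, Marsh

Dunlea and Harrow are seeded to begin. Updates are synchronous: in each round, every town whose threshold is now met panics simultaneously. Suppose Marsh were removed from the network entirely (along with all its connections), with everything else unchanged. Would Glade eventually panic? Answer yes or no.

With Marsh removed:
Round 1 — Dunlea, Harrow panic (initial).
Round 2 — checking thresholds:
  Claymore: 1 of 1 neighbours ≥ 1, panics.
  Glade: 2 of 4 neighbours < 5, below threshold.
  Lorne: 1 of 3 neighbours ≥ 1, panics.
  Perry: 1 of 3 neighbours < 3, below threshold.
Round 3 — no new panics; cascade stops.

no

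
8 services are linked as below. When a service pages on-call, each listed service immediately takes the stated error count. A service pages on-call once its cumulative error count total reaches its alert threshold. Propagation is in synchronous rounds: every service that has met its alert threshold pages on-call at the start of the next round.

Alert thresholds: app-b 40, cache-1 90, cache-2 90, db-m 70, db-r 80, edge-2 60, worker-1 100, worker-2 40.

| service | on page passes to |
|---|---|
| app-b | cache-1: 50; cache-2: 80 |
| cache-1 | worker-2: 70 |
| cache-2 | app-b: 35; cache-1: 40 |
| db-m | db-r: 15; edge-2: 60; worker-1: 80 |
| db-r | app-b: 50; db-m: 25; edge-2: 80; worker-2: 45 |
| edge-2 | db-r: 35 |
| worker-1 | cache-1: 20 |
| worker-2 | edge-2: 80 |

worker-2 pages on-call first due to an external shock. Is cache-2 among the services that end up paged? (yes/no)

no

Round 1 — worker-2 pages on-call (initial).
  edge-2: +80 → 80 ≥ 60
Round 2 — edge-2 pages on-call.
  db-r: +35 → 35 < 80
No further pages.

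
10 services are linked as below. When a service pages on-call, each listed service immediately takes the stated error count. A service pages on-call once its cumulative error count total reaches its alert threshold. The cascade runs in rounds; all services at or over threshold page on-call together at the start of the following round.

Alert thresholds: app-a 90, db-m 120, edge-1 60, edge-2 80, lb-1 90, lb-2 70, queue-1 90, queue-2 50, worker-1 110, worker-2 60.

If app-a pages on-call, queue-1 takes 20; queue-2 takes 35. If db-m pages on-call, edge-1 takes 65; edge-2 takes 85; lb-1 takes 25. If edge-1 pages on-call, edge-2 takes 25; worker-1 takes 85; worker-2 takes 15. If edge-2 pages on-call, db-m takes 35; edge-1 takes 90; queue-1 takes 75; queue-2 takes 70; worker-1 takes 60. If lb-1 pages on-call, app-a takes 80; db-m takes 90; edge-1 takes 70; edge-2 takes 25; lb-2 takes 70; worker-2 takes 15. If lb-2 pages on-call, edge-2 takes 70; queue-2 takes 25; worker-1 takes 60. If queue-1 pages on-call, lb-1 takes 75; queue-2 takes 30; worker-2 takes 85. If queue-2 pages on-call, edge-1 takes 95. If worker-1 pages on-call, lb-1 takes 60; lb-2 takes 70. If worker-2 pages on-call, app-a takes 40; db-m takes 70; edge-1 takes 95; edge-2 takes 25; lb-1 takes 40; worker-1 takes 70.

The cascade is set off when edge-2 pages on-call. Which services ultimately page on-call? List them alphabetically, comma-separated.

edge-1, edge-2, lb-2, queue-2, worker-1

Round 1 — edge-2 pages on-call (initial).
  db-m: +35 → 35 < 120
  edge-1: +90 → 90 ≥ 60
  queue-1: +75 → 75 < 90
  queue-2: +70 → 70 ≥ 50
  worker-1: +60 → 60 < 110
Round 2 — edge-1, queue-2 page on-call.
  worker-1: +85 → 145 ≥ 110
  worker-2: +15 → 15 < 60
Round 3 — worker-1 pages on-call.
  lb-1: +60 → 60 < 90
  lb-2: +70 → 70 ≥ 70
Round 4 — lb-2 pages on-call.
No further pages.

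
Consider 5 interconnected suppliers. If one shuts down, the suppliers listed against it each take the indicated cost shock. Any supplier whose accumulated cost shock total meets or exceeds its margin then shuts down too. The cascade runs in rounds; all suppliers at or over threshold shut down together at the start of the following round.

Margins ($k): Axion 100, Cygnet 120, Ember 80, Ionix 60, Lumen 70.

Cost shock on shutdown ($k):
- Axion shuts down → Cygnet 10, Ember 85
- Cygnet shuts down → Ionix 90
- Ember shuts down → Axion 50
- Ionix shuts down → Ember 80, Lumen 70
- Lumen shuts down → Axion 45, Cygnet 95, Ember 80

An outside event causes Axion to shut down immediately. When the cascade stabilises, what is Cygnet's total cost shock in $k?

10

Round 1 — Axion shuts down (initial).
  Cygnet: +10 → 10 < 120
  Ember: +85 → 85 ≥ 80
Round 2 — Ember shuts down.
No further shutdowns.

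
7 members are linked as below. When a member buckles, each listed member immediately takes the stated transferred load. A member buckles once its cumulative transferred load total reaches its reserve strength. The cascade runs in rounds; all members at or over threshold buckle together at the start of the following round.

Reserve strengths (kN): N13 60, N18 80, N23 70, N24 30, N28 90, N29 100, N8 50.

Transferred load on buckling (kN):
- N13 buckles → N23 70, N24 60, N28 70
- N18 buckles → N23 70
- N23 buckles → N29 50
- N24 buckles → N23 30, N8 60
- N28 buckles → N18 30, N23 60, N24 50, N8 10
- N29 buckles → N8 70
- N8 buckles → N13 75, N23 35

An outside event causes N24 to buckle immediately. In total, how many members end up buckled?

4

Round 1 — N24 buckles (initial).
  N23: +30 → 30 < 70
  N8: +60 → 60 ≥ 50
Round 2 — N8 buckles.
  N13: +75 → 75 ≥ 60
  N23: +35 → 65 < 70
Round 3 — N13 buckles.
  N23: +70 → 135 ≥ 70
  N28: +70 → 70 < 90
Round 4 — N23 buckles.
  N29: +50 → 50 < 100
No further bucklings.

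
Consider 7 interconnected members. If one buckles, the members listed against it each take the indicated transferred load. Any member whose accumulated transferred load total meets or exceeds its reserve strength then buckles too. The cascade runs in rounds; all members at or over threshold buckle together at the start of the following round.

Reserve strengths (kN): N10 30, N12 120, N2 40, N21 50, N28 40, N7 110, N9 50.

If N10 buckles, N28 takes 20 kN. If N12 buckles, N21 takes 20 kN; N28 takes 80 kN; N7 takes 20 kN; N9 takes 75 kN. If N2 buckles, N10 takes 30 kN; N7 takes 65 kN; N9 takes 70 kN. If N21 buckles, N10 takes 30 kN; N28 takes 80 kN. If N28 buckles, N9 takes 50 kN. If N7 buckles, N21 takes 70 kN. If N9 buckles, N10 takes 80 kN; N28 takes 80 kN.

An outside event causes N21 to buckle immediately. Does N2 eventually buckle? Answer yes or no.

Round 1 — N21 buckles (initial).
  N10: +30 → 30 ≥ 30
  N28: +80 → 80 ≥ 40
Round 2 — N10, N28 buckle.
  N9: +50 → 50 ≥ 50
Round 3 — N9 buckles.
No further bucklings.

no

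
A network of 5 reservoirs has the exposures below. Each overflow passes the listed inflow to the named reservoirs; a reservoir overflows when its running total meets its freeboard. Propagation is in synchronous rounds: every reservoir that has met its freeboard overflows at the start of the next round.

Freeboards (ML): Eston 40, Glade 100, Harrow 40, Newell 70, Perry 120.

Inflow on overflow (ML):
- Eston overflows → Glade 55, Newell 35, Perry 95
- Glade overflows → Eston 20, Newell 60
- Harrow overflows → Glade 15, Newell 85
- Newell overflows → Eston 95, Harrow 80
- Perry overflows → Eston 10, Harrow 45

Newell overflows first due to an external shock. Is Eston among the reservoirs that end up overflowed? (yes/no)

yes

Round 1 — Newell overflows (initial).
  Eston: +95 → 95 ≥ 40
  Harrow: +80 → 80 ≥ 40
Round 2 — Eston, Harrow overflow.
  Glade: +55+15 → 70 < 100
  Perry: +95 → 95 < 120
No further overflows.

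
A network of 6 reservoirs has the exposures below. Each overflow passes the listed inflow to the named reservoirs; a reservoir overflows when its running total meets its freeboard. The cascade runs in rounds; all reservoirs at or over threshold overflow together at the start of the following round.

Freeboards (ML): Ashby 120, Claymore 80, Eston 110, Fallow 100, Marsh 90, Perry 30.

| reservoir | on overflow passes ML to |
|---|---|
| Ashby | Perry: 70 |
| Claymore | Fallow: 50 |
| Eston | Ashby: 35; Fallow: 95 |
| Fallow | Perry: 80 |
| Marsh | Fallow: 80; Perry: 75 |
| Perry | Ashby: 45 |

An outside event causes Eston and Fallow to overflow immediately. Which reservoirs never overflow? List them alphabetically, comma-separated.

Round 1 — Eston, Fallow overflow (initial).
  Ashby: +35 → 35 < 120
  Perry: +80 → 80 ≥ 30
Round 2 — Perry overflows.
  Ashby: +45 → 80 < 120
No further overflows.

Ashby, Claymore, Marsh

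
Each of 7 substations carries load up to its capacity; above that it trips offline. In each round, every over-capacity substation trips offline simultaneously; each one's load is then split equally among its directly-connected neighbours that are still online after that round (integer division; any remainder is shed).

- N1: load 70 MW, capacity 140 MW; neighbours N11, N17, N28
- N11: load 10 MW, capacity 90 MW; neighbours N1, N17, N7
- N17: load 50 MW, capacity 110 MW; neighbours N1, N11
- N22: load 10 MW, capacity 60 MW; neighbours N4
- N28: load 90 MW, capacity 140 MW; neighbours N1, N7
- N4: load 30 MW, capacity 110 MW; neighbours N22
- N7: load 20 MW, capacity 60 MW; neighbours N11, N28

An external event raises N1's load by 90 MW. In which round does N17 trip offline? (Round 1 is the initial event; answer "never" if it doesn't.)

Round 1 — N1 at 160 > 140. N1 trips offline.
  N1 sheds 160 MW to N11, N17, N28: 53 each (1 lost).
    N11: 10+53 = 63 ≤ 90
    N17: 50+53 = 103 ≤ 110
    N28: 90+53 = 143 > 140
Round 2 — N28 trips offline.
  N28 sheds 143 MW to N7: 143 each.
    N7: 20+143 = 163 > 60
Round 3 — N7 trips offline.
  N7 sheds 163 MW to N11: 163 each.
    N11: 63+163 = 226 > 90
Round 4 — N11 trips offline.
  N11 sheds 226 MW to N17: 226 each.
    N17: 103+226 = 329 > 110
Round 5 — N17 trips offline.
  N17 sheds 329 MW: no online neighbours, lost.
No further trips.

5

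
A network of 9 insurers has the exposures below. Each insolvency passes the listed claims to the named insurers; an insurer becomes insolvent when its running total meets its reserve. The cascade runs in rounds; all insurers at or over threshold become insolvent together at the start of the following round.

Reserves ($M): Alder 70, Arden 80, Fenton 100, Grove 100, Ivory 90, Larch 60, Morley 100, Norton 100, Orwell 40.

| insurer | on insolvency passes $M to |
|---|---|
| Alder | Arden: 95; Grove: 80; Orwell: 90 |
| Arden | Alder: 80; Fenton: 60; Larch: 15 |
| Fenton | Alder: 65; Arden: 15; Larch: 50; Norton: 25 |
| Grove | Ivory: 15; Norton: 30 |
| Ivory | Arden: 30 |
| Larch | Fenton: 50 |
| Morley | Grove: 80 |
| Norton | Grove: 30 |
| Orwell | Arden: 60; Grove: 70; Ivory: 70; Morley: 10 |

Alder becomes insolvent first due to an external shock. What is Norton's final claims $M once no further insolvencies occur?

Round 1 — Alder becomes insolvent (initial).
  Arden: +95 → 95 ≥ 80
  Grove: +80 → 80 < 100
  Orwell: +90 → 90 ≥ 40
Round 2 — Arden, Orwell become insolvent.
  Fenton: +60 → 60 < 100
  Grove: +70 → 150 ≥ 100
  Ivory: +70 → 70 < 90
  Larch: +15 → 15 < 60
  Morley: +10 → 10 < 100
Round 3 — Grove becomes insolvent.
  Ivory: +15 → 85 < 90
  Norton: +30 → 30 < 100
No further insolvencies.

30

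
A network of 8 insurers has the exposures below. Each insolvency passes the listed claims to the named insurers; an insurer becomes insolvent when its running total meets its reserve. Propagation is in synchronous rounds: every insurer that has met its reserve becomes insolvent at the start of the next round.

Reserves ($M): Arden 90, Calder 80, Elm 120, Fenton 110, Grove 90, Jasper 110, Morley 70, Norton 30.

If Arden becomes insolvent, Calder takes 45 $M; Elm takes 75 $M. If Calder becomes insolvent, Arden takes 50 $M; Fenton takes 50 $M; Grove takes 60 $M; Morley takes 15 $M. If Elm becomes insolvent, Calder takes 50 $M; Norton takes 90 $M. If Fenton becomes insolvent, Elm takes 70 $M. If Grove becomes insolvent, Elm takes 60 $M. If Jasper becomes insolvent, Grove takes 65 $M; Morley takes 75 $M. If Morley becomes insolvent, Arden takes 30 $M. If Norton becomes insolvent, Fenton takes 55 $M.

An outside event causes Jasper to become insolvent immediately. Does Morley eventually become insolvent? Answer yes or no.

yes

Round 1 — Jasper becomes insolvent (initial).
  Grove: +65 → 65 < 90
  Morley: +75 → 75 ≥ 70
Round 2 — Morley becomes insolvent.
  Arden: +30 → 30 < 90
No further insolvencies.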